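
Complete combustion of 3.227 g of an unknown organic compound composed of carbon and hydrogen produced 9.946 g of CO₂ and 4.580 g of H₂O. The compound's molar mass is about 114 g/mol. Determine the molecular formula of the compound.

mol C = 9.946 g CO₂ ÷ 44.009 g/mol = 0.22600 mol
mol H = 2 × 4.580 g H₂O ÷ 18.015 g/mol = 0.50847 mol
Divide by the smallest (0.22600 mol): C 1.000, H 2.250
Multiplying each by 4 gives whole numbers: C 4.00, H 9.00
Empirical formula: C4H9
Empirical-formula mass = 57.12 g/mol; 114 ÷ 57.12 ≈ 2, so the molecular formula is C8H18.

C8H18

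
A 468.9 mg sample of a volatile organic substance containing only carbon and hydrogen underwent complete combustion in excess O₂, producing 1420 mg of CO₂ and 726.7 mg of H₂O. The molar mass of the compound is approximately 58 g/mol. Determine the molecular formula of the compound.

mol C = 1.420 g CO₂ ÷ 44.009 g/mol = 0.032266 mol
mol H = 2 × 0.7267 g H₂O ÷ 18.015 g/mol = 0.080677 mol
Divide by the smallest (0.032266 mol): C 1.000, H 2.500
Multiplying each by 2 gives whole numbers: C 2.00, H 5.00
Empirical formula: C2H5
Empirical-formula mass = 29.06 g/mol; 58 ÷ 29.06 ≈ 2, so the molecular formula is C4H10.

C4H10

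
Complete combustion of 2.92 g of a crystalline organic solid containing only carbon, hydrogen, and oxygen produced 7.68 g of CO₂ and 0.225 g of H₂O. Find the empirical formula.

mol C = 7.68 g CO₂ ÷ 44.009 g/mol = 0.1745 mol
mol H = 2 × 0.225 g H₂O ÷ 18.015 g/mol = 0.02498 mol
mass O = 2.92 − (2.096 + 0.02518) = 0.7988 g → mol O = 0.7988 ÷ 15.999 = 0.04993 mol
Divide by the smallest (0.02498 mol): C 6.986, H 1.000, O 1.999

C7HO2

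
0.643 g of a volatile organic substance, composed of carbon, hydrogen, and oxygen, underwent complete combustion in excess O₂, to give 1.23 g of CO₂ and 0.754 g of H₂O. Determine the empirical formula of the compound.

mol C = 1.23 g CO₂ ÷ 44.009 g/mol = 0.02795 mol
mol H = 2 × 0.754 g H₂O ÷ 18.015 g/mol = 0.08371 mol
mass O = 0.643 − (0.3357 + 0.08438) = 0.2229 g → mol O = 0.2229 ÷ 15.999 = 0.01393 mol
Divide by the smallest (0.01393 mol): C 2.006, H 6.007, O 1.000

C2H6O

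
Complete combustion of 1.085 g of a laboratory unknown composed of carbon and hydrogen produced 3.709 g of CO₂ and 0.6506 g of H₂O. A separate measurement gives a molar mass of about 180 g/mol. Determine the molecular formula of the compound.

mol C = 3.709 g CO₂ ÷ 44.009 g/mol = 0.084278 mol
mol H = 2 × 0.6506 g H₂O ÷ 18.015 g/mol = 0.072229 mol
Divide by the smallest (0.072229 mol): C 1.167, H 1.000
Multiplying each by 6 gives whole numbers: C 7.00, H 6.00
Empirical formula: C7H6
Empirical-formula mass = 90.12 g/mol; 180 ÷ 90.12 ≈ 2, so the molecular formula is C14H12.

C14H12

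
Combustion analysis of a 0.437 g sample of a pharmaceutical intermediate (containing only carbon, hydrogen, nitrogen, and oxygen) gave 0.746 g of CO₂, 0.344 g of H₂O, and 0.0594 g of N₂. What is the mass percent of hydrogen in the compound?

8.8%

mol C = 0.746 g CO₂ ÷ 44.009 g/mol = 0.01695 mol
mol H = 2 × 0.344 g H₂O ÷ 18.015 g/mol = 0.03819 mol
mol N = 2 × 0.0594 g N₂ ÷ 28.014 g/mol = 0.004241 mol
mass O = 0.437 − (0.2036 + 0.03850 + 0.05940) = 0.1355 g → mol O = 0.1355 ÷ 15.999 = 0.008470 mol
mass % H = 0.03850 g ÷ 0.437 g × 100%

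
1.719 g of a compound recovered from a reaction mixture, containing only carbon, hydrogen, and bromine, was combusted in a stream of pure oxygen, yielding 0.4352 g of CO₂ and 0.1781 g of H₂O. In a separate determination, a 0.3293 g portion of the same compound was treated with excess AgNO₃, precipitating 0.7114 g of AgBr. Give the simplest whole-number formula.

mol C = 0.4352 g CO₂ ÷ 44.009 g/mol = 0.0098889 mol
mol H = 2 × 0.1781 g H₂O ÷ 18.015 g/mol = 0.019772 mol
From the AgBr data: mol Br per gram of compound = (0.7114 ÷ 187.772) ÷ 0.3293 = 0.011505 mol/g, so in the 1.719 g combustion sample mol Br = 0.019777 mol
Divide by the smallest (0.0098889 mol): C 1.000, H 1.999, Br 2.000

CH2Br2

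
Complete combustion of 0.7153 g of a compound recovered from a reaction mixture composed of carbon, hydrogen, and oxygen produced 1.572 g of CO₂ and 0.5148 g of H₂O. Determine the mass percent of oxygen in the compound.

31.97%

mol C = 1.572 g CO₂ ÷ 44.009 g/mol = 0.035720 mol
mol H = 2 × 0.5148 g H₂O ÷ 18.015 g/mol = 0.057152 mol
mass O = 0.7153 − (0.42903 + 0.057610) = 0.22866 g → mol O = 0.22866 ÷ 15.999 = 0.014292 mol
mass % O = 0.22866 g ÷ 0.7153 g × 100%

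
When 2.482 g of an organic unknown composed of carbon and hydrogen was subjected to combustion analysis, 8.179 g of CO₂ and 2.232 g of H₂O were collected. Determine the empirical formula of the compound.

mol C = 8.179 g CO₂ ÷ 44.009 g/mol = 0.18585 mol
mol H = 2 × 2.232 g H₂O ÷ 18.015 g/mol = 0.24779 mol
Divide by the smallest (0.18585 mol): C 1.000, H 1.333
Multiplying each by 3 gives whole numbers: C 3.00, H 4.00

C3H4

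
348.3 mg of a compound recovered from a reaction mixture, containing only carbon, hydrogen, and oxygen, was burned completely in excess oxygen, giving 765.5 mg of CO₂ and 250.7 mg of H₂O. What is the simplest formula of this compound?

C5H8O2

mol C = 0.7655 g CO₂ ÷ 44.009 g/mol = 0.017394 mol
mol H = 2 × 0.2507 g H₂O ÷ 18.015 g/mol = 0.027832 mol
mass O = 0.3483 − (0.20892 + 0.028055) = 0.11132 g → mol O = 0.11132 ÷ 15.999 = 0.0069582 mol
Divide by the smallest (0.0069582 mol): C 2.500, H 4.000, O 1.000
Multiplying each by 2 gives whole numbers: C 5.00, H 8.00, O 2.00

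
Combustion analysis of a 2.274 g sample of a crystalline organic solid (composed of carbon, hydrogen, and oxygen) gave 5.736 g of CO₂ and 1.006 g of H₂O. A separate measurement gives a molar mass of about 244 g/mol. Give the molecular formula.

mol C = 5.736 g CO₂ ÷ 44.009 g/mol = 0.13034 mol
mol H = 2 × 1.006 g H₂O ÷ 18.015 g/mol = 0.11168 mol
mass O = 2.274 − (1.5655 + 0.11258) = 0.59594 g → mol O = 0.59594 ÷ 15.999 = 0.037249 mol
Divide by the smallest (0.037249 mol): C 3.499, H 2.998, O 1.000
Multiplying each by 2 gives whole numbers: C 7.00, H 6.00, O 2.00
Empirical formula: C7H6O2
Empirical-formula mass = 122.12 g/mol; 244 ÷ 122.12 ≈ 2, so the molecular formula is C14H12O4.

C14H12O4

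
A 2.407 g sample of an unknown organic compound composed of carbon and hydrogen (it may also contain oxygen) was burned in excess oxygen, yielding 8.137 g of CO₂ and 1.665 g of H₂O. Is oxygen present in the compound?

mol C = 8.137 g CO₂ ÷ 44.009 g/mol = 0.18489 mol
mol H = 2 × 1.665 g H₂O ÷ 18.015 g/mol = 0.18485 mol
C and H together account for 2.4071 g — essentially the entire 2.407 g sample — so the compound contains no oxygen.

no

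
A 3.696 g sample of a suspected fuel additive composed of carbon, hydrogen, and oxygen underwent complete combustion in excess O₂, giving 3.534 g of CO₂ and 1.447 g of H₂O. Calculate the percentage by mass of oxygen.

mol C = 3.534 g CO₂ ÷ 44.009 g/mol = 0.080302 mol
mol H = 2 × 1.447 g H₂O ÷ 18.015 g/mol = 0.16064 mol
mass O = 3.696 − (0.96450 + 0.16193) = 2.5696 g → mol O = 2.5696 ÷ 15.999 = 0.16061 mol
mass % O = 2.5696 g ÷ 3.696 g × 100%

69.52%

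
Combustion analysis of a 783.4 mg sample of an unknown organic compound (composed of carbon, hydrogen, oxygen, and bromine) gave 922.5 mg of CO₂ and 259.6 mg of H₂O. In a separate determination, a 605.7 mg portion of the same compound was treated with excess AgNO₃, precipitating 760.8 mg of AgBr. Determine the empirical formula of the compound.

C8H11Br2O2

mol C = 0.9225 g CO₂ ÷ 44.009 g/mol = 0.020962 mol
mol H = 2 × 0.2596 g H₂O ÷ 18.015 g/mol = 0.028820 mol
From the AgBr data: mol Br per gram of compound = (0.7608 ÷ 187.772) ÷ 0.6057 = 0.0066893 mol/g, so in the 0.7834 g combustion sample mol Br = 0.0052404 mol
mass O = 0.7834 − (0.25177 + 0.029051 + 0.41873) = 0.083849 g → mol O = 0.083849 ÷ 15.999 = 0.0052409 mol
Divide by the smallest (0.0052404 mol): C 4.000, H 5.500, Br 1.000, O 1.000
Multiplying each by 2 gives whole numbers: C 8.00, H 11.00, Br 2.00, O 2.00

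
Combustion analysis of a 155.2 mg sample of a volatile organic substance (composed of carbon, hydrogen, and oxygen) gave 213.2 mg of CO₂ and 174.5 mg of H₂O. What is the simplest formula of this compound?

mol C = 0.2132 g CO₂ ÷ 44.009 g/mol = 0.0048445 mol
mol H = 2 × 0.1745 g H₂O ÷ 18.015 g/mol = 0.019373 mol
mass O = 0.1552 − (0.058187 + 0.019528) = 0.077485 g → mol O = 0.077485 ÷ 15.999 = 0.0048431 mol
Divide by the smallest (0.0048431 mol): C 1.000, H 4.000, O 1.000

CH4O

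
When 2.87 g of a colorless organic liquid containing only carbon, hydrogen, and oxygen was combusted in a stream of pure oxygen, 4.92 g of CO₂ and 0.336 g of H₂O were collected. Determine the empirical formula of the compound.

mol C = 4.92 g CO₂ ÷ 44.009 g/mol = 0.1118 mol
mol H = 2 × 0.336 g H₂O ÷ 18.015 g/mol = 0.03730 mol
mass O = 2.87 − (1.343 + 0.03760) = 1.490 g → mol O = 1.490 ÷ 15.999 = 0.09311 mol
Divide by the smallest (0.03730 mol): C 2.997, H 1.000, O 2.496
Multiplying each by 2 gives whole numbers: C 5.99, H 2.00, O 4.99

C6H2O5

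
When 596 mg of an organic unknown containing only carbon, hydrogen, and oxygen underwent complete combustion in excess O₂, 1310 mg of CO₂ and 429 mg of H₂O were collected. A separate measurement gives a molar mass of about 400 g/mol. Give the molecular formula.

C20H32O8

mol C = 1.31 g CO₂ ÷ 44.009 g/mol = 0.02977 mol
mol H = 2 × 0.429 g H₂O ÷ 18.015 g/mol = 0.04763 mol
mass O = 0.596 − (0.3575 + 0.04801) = 0.1905 g → mol O = 0.1905 ÷ 15.999 = 0.01190 mol
Divide by the smallest (0.01190 mol): C 2.500, H 4.001, O 1.000
Multiplying each by 2 gives whole numbers: C 5.00, H 8.00, O 2.00
Empirical formula: C5H8O2
Empirical-formula mass = 100.12 g/mol; 400 ÷ 100.12 ≈ 4, so the molecular formula is C20H32O8.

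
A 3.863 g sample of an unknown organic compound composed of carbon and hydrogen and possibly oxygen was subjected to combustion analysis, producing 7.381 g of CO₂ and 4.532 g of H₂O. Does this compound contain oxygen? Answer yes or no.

mol C = 7.381 g CO₂ ÷ 44.009 g/mol = 0.16772 mol
mol H = 2 × 4.532 g H₂O ÷ 18.015 g/mol = 0.50314 mol
C and H account for only 2.5216 g of the 3.863 g sample; the remaining 1.3414 g must be oxygen.

yes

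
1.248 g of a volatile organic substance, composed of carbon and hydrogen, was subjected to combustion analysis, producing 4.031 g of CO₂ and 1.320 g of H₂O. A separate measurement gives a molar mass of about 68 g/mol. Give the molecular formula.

C5H8

mol C = 4.031 g CO₂ ÷ 44.009 g/mol = 0.091595 mol
mol H = 2 × 1.320 g H₂O ÷ 18.015 g/mol = 0.14654 mol
Divide by the smallest (0.091595 mol): C 1.000, H 1.600
Multiplying each by 5 gives whole numbers: C 5.00, H 8.00
Empirical formula: C5H8
Empirical-formula mass = 68.12 g/mol; 68 ÷ 68.12 ≈ 1, so the molecular formula is C5H8.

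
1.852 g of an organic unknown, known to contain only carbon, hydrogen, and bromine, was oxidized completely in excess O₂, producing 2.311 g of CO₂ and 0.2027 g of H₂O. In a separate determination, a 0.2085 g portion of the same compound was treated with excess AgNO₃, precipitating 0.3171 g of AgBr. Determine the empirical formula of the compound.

mol C = 2.311 g CO₂ ÷ 44.009 g/mol = 0.052512 mol
mol H = 2 × 0.2027 g H₂O ÷ 18.015 g/mol = 0.022503 mol
From the AgBr data: mol Br per gram of compound = (0.3171 ÷ 187.772) ÷ 0.2085 = 0.0080995 mol/g, so in the 1.852 g combustion sample mol Br = 0.015000 mol
Divide by the smallest (0.015000 mol): C 3.501, H 1.500, Br 1.000
Multiplying each by 2 gives whole numbers: C 7.00, H 3.00, Br 2.00

C7H3Br2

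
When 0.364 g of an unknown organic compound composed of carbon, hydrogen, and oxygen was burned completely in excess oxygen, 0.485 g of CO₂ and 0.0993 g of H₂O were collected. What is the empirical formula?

mol C = 0.485 g CO₂ ÷ 44.009 g/mol = 0.01102 mol
mol H = 2 × 0.0993 g H₂O ÷ 18.015 g/mol = 0.01102 mol
mass O = 0.364 − (0.1324 + 0.01111) = 0.2205 g → mol O = 0.2205 ÷ 15.999 = 0.01378 mol
Divide by the smallest (0.01102 mol): C 1.000, H 1.000, O 1.251
Multiplying each by 4 gives whole numbers: C 4.00, H 4.00, O 5.00

C4H4O5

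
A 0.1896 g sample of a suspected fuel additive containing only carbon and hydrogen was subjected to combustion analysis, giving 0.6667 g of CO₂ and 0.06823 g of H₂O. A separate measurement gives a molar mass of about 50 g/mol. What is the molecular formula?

mol C = 0.6667 g CO₂ ÷ 44.009 g/mol = 0.015149 mol
mol H = 2 × 0.06823 g H₂O ÷ 18.015 g/mol = 0.0075748 mol
Divide by the smallest (0.0075748 mol): C 2.000, H 1.000
Empirical formula: C2H
Empirical-formula mass = 25.03 g/mol; 50 ÷ 25.03 ≈ 2, so the molecular formula is C4H2.

C4H2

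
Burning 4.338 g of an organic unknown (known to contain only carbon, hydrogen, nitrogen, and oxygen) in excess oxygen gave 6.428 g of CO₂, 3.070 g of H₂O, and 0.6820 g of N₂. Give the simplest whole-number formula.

mol C = 6.428 g CO₂ ÷ 44.009 g/mol = 0.14606 mol
mol H = 2 × 3.070 g H₂O ÷ 18.015 g/mol = 0.34083 mol
mol N = 2 × 0.6820 g N₂ ÷ 28.014 g/mol = 0.048690 mol
mass O = 4.338 − (1.7543 + 0.34355 + 0.68200) = 1.5581 g → mol O = 1.5581 ÷ 15.999 = 0.097388 mol
Divide by the smallest (0.048690 mol): C 3.000, H 7.000, N 1.000, O 2.000

C3H7NO2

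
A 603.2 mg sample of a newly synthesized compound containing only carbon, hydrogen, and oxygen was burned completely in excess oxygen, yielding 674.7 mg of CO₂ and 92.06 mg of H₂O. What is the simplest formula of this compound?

C3H2O5

mol C = 0.6747 g CO₂ ÷ 44.009 g/mol = 0.015331 mol
mol H = 2 × 0.09206 g H₂O ÷ 18.015 g/mol = 0.010220 mol
mass O = 0.6032 − (0.18414 + 0.010302) = 0.40876 g → mol O = 0.40876 ÷ 15.999 = 0.025549 mol
Divide by the smallest (0.010220 mol): C 1.500, H 1.000, O 2.500
Multiplying each by 2 gives whole numbers: C 3.00, H 2.00, O 5.00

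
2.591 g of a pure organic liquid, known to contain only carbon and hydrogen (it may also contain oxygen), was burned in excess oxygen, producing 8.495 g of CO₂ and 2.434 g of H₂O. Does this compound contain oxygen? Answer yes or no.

no

mol C = 8.495 g CO₂ ÷ 44.009 g/mol = 0.19303 mol
mol H = 2 × 2.434 g H₂O ÷ 18.015 g/mol = 0.27022 mol
C and H together account for 2.5908 g — essentially the entire 2.591 g sample — so the compound contains no oxygen.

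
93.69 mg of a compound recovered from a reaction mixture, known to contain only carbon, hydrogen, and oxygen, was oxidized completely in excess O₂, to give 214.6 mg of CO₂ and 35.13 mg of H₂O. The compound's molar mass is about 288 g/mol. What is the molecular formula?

C15H12O6

mol C = 0.2146 g CO₂ ÷ 44.009 g/mol = 0.0048763 mol
mol H = 2 × 0.03513 g H₂O ÷ 18.015 g/mol = 0.0039001 mol
mass O = 0.09369 − (0.058569 + 0.0039313) = 0.031190 g → mol O = 0.031190 ÷ 15.999 = 0.0019495 mol
Divide by the smallest (0.0019495 mol): C 2.501, H 2.001, O 1.000
Multiplying each by 2 gives whole numbers: C 5.00, H 4.00, O 2.00
Empirical formula: C5H4O2
Empirical-formula mass = 96.08 g/mol; 288 ÷ 96.08 ≈ 3, so the molecular formula is C15H12O6.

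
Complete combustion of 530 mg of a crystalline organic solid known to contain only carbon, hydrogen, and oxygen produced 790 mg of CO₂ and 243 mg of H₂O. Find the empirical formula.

mol C = 0.790 g CO₂ ÷ 44.009 g/mol = 0.01795 mol
mol H = 2 × 0.243 g H₂O ÷ 18.015 g/mol = 0.02698 mol
mass O = 0.530 − (0.2156 + 0.02719) = 0.2872 g → mol O = 0.2872 ÷ 15.999 = 0.01795 mol
Divide by the smallest (0.01795 mol): C 1.000, H 1.503, O 1.000
Multiplying each by 2 gives whole numbers: C 2.00, H 3.01, O 2.00

C2H3O2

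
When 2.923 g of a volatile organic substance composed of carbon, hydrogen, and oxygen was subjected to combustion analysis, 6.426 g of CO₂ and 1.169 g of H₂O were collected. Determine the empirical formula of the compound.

C9H8O4

mol C = 6.426 g CO₂ ÷ 44.009 g/mol = 0.14602 mol
mol H = 2 × 1.169 g H₂O ÷ 18.015 g/mol = 0.12978 mol
mass O = 2.923 − (1.7538 + 0.13082) = 1.0384 g → mol O = 1.0384 ÷ 15.999 = 0.064903 mol
Divide by the smallest (0.064903 mol): C 2.250, H 2.000, O 1.000
Multiplying each by 4 gives whole numbers: C 9.00, H 8.00, O 4.00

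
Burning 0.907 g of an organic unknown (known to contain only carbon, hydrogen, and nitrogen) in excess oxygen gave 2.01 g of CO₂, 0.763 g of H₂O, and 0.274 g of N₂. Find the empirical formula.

C7H13N3

mol C = 2.01 g CO₂ ÷ 44.009 g/mol = 0.04567 mol
mol H = 2 × 0.763 g H₂O ÷ 18.015 g/mol = 0.08471 mol
mol N = 2 × 0.274 g N₂ ÷ 28.014 g/mol = 0.01956 mol
Divide by the smallest (0.01956 mol): C 2.335, H 4.330, N 1.000
Multiplying each by 3 gives whole numbers: C 7.00, H 12.99, N 3.00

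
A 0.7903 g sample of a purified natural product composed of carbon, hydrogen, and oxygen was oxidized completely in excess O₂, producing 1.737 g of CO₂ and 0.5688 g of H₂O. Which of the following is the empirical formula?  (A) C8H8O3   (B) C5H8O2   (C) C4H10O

mol C = 1.737 g CO₂ ÷ 44.009 g/mol = 0.039469 mol
mol H = 2 × 0.5688 g H₂O ÷ 18.015 g/mol = 0.063147 mol
mass O = 0.7903 − (0.47406 + 0.063653) = 0.25258 g → mol O = 0.25258 ÷ 15.999 = 0.015787 mol
Divide by the smallest (0.015787 mol): C 2.500, H 4.000, O 1.000
Multiplying each by 2 gives whole numbers: C 5.00, H 8.00, O 2.00

(B) C5H8O2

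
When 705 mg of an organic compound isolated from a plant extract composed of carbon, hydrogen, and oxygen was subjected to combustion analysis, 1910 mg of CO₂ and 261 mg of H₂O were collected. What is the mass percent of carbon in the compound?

mol C = 1.91 g CO₂ ÷ 44.009 g/mol = 0.04340 mol
mol H = 2 × 0.261 g H₂O ÷ 18.015 g/mol = 0.02898 mol
mass O = 0.705 − (0.5213 + 0.02921) = 0.1545 g → mol O = 0.1545 ÷ 15.999 = 0.009658 mol
mass % C = 0.5213 g ÷ 0.705 g × 100%

73.9%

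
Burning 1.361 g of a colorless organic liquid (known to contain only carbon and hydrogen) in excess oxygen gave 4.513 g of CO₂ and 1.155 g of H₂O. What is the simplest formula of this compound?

C4H5

mol C = 4.513 g CO₂ ÷ 44.009 g/mol = 0.10255 mol
mol H = 2 × 1.155 g H₂O ÷ 18.015 g/mol = 0.12823 mol
Divide by the smallest (0.10255 mol): C 1.000, H 1.250
Multiplying each by 4 gives whole numbers: C 4.00, H 5.00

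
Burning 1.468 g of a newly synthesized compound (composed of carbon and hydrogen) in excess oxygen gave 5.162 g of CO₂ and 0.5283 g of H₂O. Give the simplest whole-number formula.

mol C = 5.162 g CO₂ ÷ 44.009 g/mol = 0.11729 mol
mol H = 2 × 0.5283 g H₂O ÷ 18.015 g/mol = 0.058651 mol
Divide by the smallest (0.058651 mol): C 2.000, H 1.000

C2H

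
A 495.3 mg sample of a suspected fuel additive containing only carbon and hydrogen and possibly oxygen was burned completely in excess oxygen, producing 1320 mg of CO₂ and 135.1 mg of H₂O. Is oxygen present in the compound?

mol C = 1.320 g CO₂ ÷ 44.009 g/mol = 0.029994 mol
mol H = 2 × 0.1351 g H₂O ÷ 18.015 g/mol = 0.014999 mol
C and H account for only 0.37537 g of the 0.4953 g sample; the remaining 0.11993 g must be oxygen.

yes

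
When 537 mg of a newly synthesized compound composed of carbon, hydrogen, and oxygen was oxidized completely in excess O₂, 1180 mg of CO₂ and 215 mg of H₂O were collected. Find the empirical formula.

mol C = 1.18 g CO₂ ÷ 44.009 g/mol = 0.02681 mol
mol H = 2 × 0.215 g H₂O ÷ 18.015 g/mol = 0.02387 mol
mass O = 0.537 − (0.3220 + 0.02406) = 0.1909 g → mol O = 0.1909 ÷ 15.999 = 0.01193 mol
Divide by the smallest (0.01193 mol): C 2.247, H 2.000, O 1.000
Multiplying each by 4 gives whole numbers: C 8.99, H 8.00, O 4.00

C9H8O4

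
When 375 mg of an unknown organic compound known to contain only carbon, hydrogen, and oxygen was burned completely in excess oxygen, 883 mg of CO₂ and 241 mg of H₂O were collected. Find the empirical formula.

C3H4O

mol C = 0.883 g CO₂ ÷ 44.009 g/mol = 0.02006 mol
mol H = 2 × 0.241 g H₂O ÷ 18.015 g/mol = 0.02676 mol
mass O = 0.375 − (0.2410 + 0.02697) = 0.1070 g → mol O = 0.1070 ÷ 15.999 = 0.006690 mol
Divide by the smallest (0.006690 mol): C 2.999, H 3.999, O 1.000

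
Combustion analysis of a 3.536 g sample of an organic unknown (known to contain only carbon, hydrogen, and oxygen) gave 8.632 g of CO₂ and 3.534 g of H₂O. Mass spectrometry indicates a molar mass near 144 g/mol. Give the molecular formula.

C8H16O2

mol C = 8.632 g CO₂ ÷ 44.009 g/mol = 0.19614 mol
mol H = 2 × 3.534 g H₂O ÷ 18.015 g/mol = 0.39234 mol
mass O = 3.536 − (2.3559 + 0.39548) = 0.78466 g → mol O = 0.78466 ÷ 15.999 = 0.049045 mol
Divide by the smallest (0.049045 mol): C 3.999, H 8.000, O 1.000
Empirical formula: C4H8O
Empirical-formula mass = 72.11 g/mol; 144 ÷ 72.11 ≈ 2, so the molecular formula is C8H16O2.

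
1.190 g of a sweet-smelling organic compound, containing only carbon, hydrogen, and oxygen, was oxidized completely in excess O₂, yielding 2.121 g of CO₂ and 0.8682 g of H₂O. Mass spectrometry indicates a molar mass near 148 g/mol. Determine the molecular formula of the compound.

C6H12O4

mol C = 2.121 g CO₂ ÷ 44.009 g/mol = 0.048195 mol
mol H = 2 × 0.8682 g H₂O ÷ 18.015 g/mol = 0.096386 mol
mass O = 1.190 − (0.57887 + 0.097157) = 0.51398 g → mol O = 0.51398 ÷ 15.999 = 0.032126 mol
Divide by the smallest (0.032126 mol): C 1.500, H 3.000, O 1.000
Multiplying each by 2 gives whole numbers: C 3.00, H 6.00, O 2.00
Empirical formula: C3H6O2
Empirical-formula mass = 74.08 g/mol; 148 ÷ 74.08 ≈ 2, so the molecular formula is C6H12O4.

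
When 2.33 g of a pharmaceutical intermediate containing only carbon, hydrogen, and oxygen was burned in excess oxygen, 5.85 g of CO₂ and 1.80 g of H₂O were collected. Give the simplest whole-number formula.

mol C = 5.85 g CO₂ ÷ 44.009 g/mol = 0.1329 mol
mol H = 2 × 1.80 g H₂O ÷ 18.015 g/mol = 0.1998 mol
mass O = 2.33 − (1.597 + 0.2014) = 0.5320 g → mol O = 0.5320 ÷ 15.999 = 0.03325 mol
Divide by the smallest (0.03325 mol): C 3.998, H 6.010, O 1.000

C4H6O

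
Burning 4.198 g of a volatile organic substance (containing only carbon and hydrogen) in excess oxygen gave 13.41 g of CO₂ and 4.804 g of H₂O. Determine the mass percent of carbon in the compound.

87.18%

mol C = 13.41 g CO₂ ÷ 44.009 g/mol = 0.30471 mol
mol H = 2 × 4.804 g H₂O ÷ 18.015 g/mol = 0.53333 mol
mass % C = 3.6599 g ÷ 4.198 g × 100%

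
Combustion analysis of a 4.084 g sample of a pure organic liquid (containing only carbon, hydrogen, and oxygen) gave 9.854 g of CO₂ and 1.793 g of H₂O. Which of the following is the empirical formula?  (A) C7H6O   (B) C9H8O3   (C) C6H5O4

(B) C9H8O3

mol C = 9.854 g CO₂ ÷ 44.009 g/mol = 0.22391 mol
mol H = 2 × 1.793 g H₂O ÷ 18.015 g/mol = 0.19906 mol
mass O = 4.084 − (2.6894 + 0.20065) = 1.1940 g → mol O = 1.1940 ÷ 15.999 = 0.074629 mol
Divide by the smallest (0.074629 mol): C 3.000, H 2.667, O 1.000
Multiplying each by 3 gives whole numbers: C 9.00, H 8.00, O 3.00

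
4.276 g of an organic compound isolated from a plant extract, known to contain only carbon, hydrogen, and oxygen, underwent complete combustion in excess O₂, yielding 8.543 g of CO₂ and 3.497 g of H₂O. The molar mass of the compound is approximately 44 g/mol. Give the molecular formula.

mol C = 8.543 g CO₂ ÷ 44.009 g/mol = 0.19412 mol
mol H = 2 × 3.497 g H₂O ÷ 18.015 g/mol = 0.38823 mol
mass O = 4.276 − (2.3316 + 0.39134) = 1.5531 g → mol O = 1.5531 ÷ 15.999 = 0.097074 mol
Divide by the smallest (0.097074 mol): C 2.000, H 3.999, O 1.000
Empirical formula: C2H4O
Empirical-formula mass = 44.05 g/mol; 44 ÷ 44.05 ≈ 1, so the molecular formula is C2H4O.

C2H4O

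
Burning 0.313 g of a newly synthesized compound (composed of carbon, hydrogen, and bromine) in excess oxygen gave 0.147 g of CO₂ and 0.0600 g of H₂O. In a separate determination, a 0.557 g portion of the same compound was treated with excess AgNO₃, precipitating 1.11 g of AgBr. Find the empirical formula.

CH2Br

mol C = 0.147 g CO₂ ÷ 44.009 g/mol = 0.003340 mol
mol H = 2 × 0.0600 g H₂O ÷ 18.015 g/mol = 0.006661 mol
From the AgBr data: mol Br per gram of compound = (1.11 ÷ 187.772) ÷ 0.557 = 0.01061 mol/g, so in the 0.313 g combustion sample mol Br = 0.003322 mol
Divide by the smallest (0.003322 mol): C 1.006, H 2.005, Br 1.000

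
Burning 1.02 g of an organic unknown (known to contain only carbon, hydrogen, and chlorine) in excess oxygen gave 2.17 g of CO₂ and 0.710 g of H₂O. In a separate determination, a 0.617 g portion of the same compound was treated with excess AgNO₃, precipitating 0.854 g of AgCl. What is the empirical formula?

mol C = 2.17 g CO₂ ÷ 44.009 g/mol = 0.04931 mol
mol H = 2 × 0.710 g H₂O ÷ 18.015 g/mol = 0.07882 mol
From the AgCl data: mol Cl per gram of compound = (0.854 ÷ 143.318) ÷ 0.617 = 0.009658 mol/g, so in the 1.02 g combustion sample mol Cl = 0.009851 mol
Divide by the smallest (0.009851 mol): C 5.005, H 8.002, Cl 1.000

C5H8Cl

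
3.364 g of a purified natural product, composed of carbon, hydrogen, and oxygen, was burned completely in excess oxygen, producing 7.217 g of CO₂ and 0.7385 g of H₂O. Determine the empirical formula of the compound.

C2HO

mol C = 7.217 g CO₂ ÷ 44.009 g/mol = 0.16399 mol
mol H = 2 × 0.7385 g H₂O ÷ 18.015 g/mol = 0.081987 mol
mass O = 3.364 − (1.9697 + 0.082643) = 1.3117 g → mol O = 1.3117 ÷ 15.999 = 0.081985 mol
Divide by the smallest (0.081985 mol): C 2.000, H 1.000, O 1.000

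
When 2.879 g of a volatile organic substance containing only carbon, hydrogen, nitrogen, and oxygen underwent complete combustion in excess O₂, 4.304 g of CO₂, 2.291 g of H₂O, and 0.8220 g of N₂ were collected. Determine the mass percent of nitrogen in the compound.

mol C = 4.304 g CO₂ ÷ 44.009 g/mol = 0.097798 mol
mol H = 2 × 2.291 g H₂O ÷ 18.015 g/mol = 0.25434 mol
mol N = 2 × 0.8220 g N₂ ÷ 28.014 g/mol = 0.058685 mol
mass O = 2.879 − (1.1747 + 0.25638 + 0.82200) = 0.62597 g → mol O = 0.62597 ÷ 15.999 = 0.039125 mol
mass % N = 0.82200 g ÷ 2.879 g × 100%

28.55%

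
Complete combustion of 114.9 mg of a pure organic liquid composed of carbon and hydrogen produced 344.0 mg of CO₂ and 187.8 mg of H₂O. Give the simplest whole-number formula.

mol C = 0.3440 g CO₂ ÷ 44.009 g/mol = 0.0078166 mol
mol H = 2 × 0.1878 g H₂O ÷ 18.015 g/mol = 0.020849 mol
Divide by the smallest (0.0078166 mol): C 1.000, H 2.667
Multiplying each by 3 gives whole numbers: C 3.00, H 8.00

C3H8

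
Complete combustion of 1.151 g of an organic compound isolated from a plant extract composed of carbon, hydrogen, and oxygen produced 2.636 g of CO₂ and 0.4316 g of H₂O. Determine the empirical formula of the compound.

mol C = 2.636 g CO₂ ÷ 44.009 g/mol = 0.059897 mol
mol H = 2 × 0.4316 g H₂O ÷ 18.015 g/mol = 0.047916 mol
mass O = 1.151 − (0.71942 + 0.048299) = 0.38328 g → mol O = 0.38328 ÷ 15.999 = 0.023957 mol
Divide by the smallest (0.023957 mol): C 2.500, H 2.000, O 1.000
Multiplying each by 2 gives whole numbers: C 5.00, H 4.00, O 2.00

C5H4O2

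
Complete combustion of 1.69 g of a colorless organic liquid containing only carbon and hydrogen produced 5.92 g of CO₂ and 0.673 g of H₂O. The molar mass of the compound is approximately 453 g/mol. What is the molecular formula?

C36H20

mol C = 5.92 g CO₂ ÷ 44.009 g/mol = 0.1345 mol
mol H = 2 × 0.673 g H₂O ÷ 18.015 g/mol = 0.07472 mol
Divide by the smallest (0.07472 mol): C 1.800, H 1.000
Multiplying each by 5 gives whole numbers: C 9.00, H 5.00
Empirical formula: C9H5
Empirical-formula mass = 113.14 g/mol; 453 ÷ 113.14 ≈ 4, so the molecular formula is C36H20.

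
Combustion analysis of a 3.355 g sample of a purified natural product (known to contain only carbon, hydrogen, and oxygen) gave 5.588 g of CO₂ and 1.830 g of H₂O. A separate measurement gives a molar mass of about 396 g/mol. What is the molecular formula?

C15H24O12

mol C = 5.588 g CO₂ ÷ 44.009 g/mol = 0.12697 mol
mol H = 2 × 1.830 g H₂O ÷ 18.015 g/mol = 0.20316 mol
mass O = 3.355 − (1.5251 + 0.20479) = 1.6251 g → mol O = 1.6251 ÷ 15.999 = 0.10158 mol
Divide by the smallest (0.10158 mol): C 1.250, H 2.000, O 1.000
Multiplying each by 4 gives whole numbers: C 5.00, H 8.00, O 4.00
Empirical formula: C5H8O4
Empirical-formula mass = 132.12 g/mol; 396 ÷ 132.12 ≈ 3, so the molecular formula is C15H24O12.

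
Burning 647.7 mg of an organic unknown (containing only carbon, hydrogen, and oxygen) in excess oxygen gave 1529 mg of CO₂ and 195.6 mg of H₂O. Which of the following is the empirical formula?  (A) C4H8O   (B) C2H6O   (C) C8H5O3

mol C = 1.529 g CO₂ ÷ 44.009 g/mol = 0.034743 mol
mol H = 2 × 0.1956 g H₂O ÷ 18.015 g/mol = 0.021715 mol
mass O = 0.6477 − (0.41730 + 0.021889) = 0.20851 g → mol O = 0.20851 ÷ 15.999 = 0.013033 mol
Divide by the smallest (0.013033 mol): C 2.666, H 1.666, O 1.000
Multiplying each by 3 gives whole numbers: C 8.00, H 5.00, O 3.00

(C) C8H5O3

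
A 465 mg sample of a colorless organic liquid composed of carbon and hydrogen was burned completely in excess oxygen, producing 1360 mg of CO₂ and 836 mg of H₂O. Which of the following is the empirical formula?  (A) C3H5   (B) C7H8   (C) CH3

mol C = 1.36 g CO₂ ÷ 44.009 g/mol = 0.03090 mol
mol H = 2 × 0.836 g H₂O ÷ 18.015 g/mol = 0.09281 mol
Divide by the smallest (0.03090 mol): C 1.000, H 3.003

(C) CH3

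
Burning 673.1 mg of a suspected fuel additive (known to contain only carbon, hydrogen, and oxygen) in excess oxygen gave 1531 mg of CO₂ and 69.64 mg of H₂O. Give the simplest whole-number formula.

mol C = 1.531 g CO₂ ÷ 44.009 g/mol = 0.034788 mol
mol H = 2 × 0.06964 g H₂O ÷ 18.015 g/mol = 0.0077313 mol
mass O = 0.6731 − (0.41784 + 0.0077932) = 0.24746 g → mol O = 0.24746 ÷ 15.999 = 0.015467 mol
Divide by the smallest (0.0077313 mol): C 4.500, H 1.000, O 2.001
Multiplying each by 2 gives whole numbers: C 9.00, H 2.00, O 4.00

C9H2O4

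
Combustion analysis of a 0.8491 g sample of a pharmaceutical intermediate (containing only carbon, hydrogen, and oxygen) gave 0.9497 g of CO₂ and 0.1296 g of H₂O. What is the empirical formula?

C3H2O5

mol C = 0.9497 g CO₂ ÷ 44.009 g/mol = 0.021580 mol
mol H = 2 × 0.1296 g H₂O ÷ 18.015 g/mol = 0.014388 mol
mass O = 0.8491 − (0.25919 + 0.014503) = 0.57540 g → mol O = 0.57540 ÷ 15.999 = 0.035965 mol
Divide by the smallest (0.014388 mol): C 1.500, H 1.000, O 2.500
Multiplying each by 2 gives whole numbers: C 3.00, H 2.00, O 5.00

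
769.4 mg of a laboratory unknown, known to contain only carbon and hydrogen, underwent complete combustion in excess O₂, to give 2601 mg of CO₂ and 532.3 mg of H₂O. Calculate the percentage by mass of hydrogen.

mol C = 2.601 g CO₂ ÷ 44.009 g/mol = 0.059102 mol
mol H = 2 × 0.5323 g H₂O ÷ 18.015 g/mol = 0.059095 mol
mass % H = 0.059568 g ÷ 0.7694 g × 100%

7.74%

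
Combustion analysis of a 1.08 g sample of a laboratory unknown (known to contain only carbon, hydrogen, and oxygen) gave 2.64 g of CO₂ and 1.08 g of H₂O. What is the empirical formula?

C4H8O

mol C = 2.64 g CO₂ ÷ 44.009 g/mol = 0.05999 mol
mol H = 2 × 1.08 g H₂O ÷ 18.015 g/mol = 0.1199 mol
mass O = 1.08 − (0.7205 + 0.1209) = 0.2386 g → mol O = 0.2386 ÷ 15.999 = 0.01492 mol
Divide by the smallest (0.01492 mol): C 4.022, H 8.039, O 1.000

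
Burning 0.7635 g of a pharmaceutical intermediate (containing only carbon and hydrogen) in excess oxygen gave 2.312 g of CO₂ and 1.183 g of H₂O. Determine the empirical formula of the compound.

mol C = 2.312 g CO₂ ÷ 44.009 g/mol = 0.052535 mol
mol H = 2 × 1.183 g H₂O ÷ 18.015 g/mol = 0.13133 mol
Divide by the smallest (0.052535 mol): C 1.000, H 2.500
Multiplying each by 2 gives whole numbers: C 2.00, H 5.00

C2H5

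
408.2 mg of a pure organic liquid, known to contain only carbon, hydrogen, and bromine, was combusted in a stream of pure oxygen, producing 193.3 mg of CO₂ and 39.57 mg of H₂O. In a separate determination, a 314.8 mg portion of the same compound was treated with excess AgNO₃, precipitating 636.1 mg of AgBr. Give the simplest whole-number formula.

CHBr

mol C = 0.1933 g CO₂ ÷ 44.009 g/mol = 0.0043923 mol
mol H = 2 × 0.03957 g H₂O ÷ 18.015 g/mol = 0.0043930 mol
From the AgBr data: mol Br per gram of compound = (0.6361 ÷ 187.772) ÷ 0.3148 = 0.010761 mol/g, so in the 0.4082 g combustion sample mol Br = 0.0043927 mol
Divide by the smallest (0.0043923 mol): C 1.000, H 1.000, Br 1.000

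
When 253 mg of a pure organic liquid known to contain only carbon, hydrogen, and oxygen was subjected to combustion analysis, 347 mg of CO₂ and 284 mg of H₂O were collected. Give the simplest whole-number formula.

mol C = 0.347 g CO₂ ÷ 44.009 g/mol = 0.007885 mol
mol H = 2 × 0.284 g H₂O ÷ 18.015 g/mol = 0.03153 mol
mass O = 0.253 − (0.09470 + 0.03178) = 0.1265 g → mol O = 0.1265 ÷ 15.999 = 0.007908 mol
Divide by the smallest (0.007885 mol): C 1.000, H 3.999, O 1.003

CH4O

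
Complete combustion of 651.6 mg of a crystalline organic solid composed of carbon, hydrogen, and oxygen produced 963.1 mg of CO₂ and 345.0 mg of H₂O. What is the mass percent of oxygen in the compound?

mol C = 0.9631 g CO₂ ÷ 44.009 g/mol = 0.021884 mol
mol H = 2 × 0.3450 g H₂O ÷ 18.015 g/mol = 0.038301 mol
mass O = 0.6516 − (0.26285 + 0.038608) = 0.35014 g → mol O = 0.35014 ÷ 15.999 = 0.021885 mol
mass % O = 0.35014 g ÷ 0.6516 g × 100%

53.74%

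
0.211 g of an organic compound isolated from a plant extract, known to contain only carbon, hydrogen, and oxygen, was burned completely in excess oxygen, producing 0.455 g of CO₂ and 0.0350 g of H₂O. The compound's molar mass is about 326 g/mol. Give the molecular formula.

mol C = 0.455 g CO₂ ÷ 44.009 g/mol = 0.01034 mol
mol H = 2 × 0.0350 g H₂O ÷ 18.015 g/mol = 0.003886 mol
mass O = 0.211 − (0.1242 + 0.003917) = 0.08290 g → mol O = 0.08290 ÷ 15.999 = 0.005182 mol
Divide by the smallest (0.003886 mol): C 2.661, H 1.000, O 1.334
Multiplying each by 3 gives whole numbers: C 7.98, H 3.00, O 4.00
Empirical formula: C8H3O4
Empirical-formula mass = 163.11 g/mol; 326 ÷ 163.11 ≈ 2, so the molecular formula is C16H6O8.

C16H6O8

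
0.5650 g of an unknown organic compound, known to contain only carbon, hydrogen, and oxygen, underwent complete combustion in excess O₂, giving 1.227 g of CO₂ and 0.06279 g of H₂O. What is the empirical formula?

mol C = 1.227 g CO₂ ÷ 44.009 g/mol = 0.027881 mol
mol H = 2 × 0.06279 g H₂O ÷ 18.015 g/mol = 0.0069709 mol
mass O = 0.5650 − (0.33487 + 0.0070266) = 0.22310 g → mol O = 0.22310 ÷ 15.999 = 0.013945 mol
Divide by the smallest (0.0069709 mol): C 4.000, H 1.000, O 2.000

C4HO2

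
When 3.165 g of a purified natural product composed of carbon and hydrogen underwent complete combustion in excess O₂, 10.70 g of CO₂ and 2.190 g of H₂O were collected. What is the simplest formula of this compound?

mol C = 10.70 g CO₂ ÷ 44.009 g/mol = 0.24313 mol
mol H = 2 × 2.190 g H₂O ÷ 18.015 g/mol = 0.24313 mol
Divide by the smallest (0.24313 mol): C 1.000, H 1.000

CH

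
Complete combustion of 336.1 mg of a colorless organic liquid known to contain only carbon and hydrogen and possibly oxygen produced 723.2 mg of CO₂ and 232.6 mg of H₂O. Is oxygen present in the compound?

yes

mol C = 0.7232 g CO₂ ÷ 44.009 g/mol = 0.016433 mol
mol H = 2 × 0.2326 g H₂O ÷ 18.015 g/mol = 0.025823 mol
C and H account for only 0.22341 g of the 0.3361 g sample; the remaining 0.11269 g must be oxygen.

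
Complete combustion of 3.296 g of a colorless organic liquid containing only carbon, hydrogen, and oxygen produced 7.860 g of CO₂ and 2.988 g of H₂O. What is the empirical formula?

C7H13O2

mol C = 7.860 g CO₂ ÷ 44.009 g/mol = 0.17860 mol
mol H = 2 × 2.988 g H₂O ÷ 18.015 g/mol = 0.33172 mol
mass O = 3.296 − (2.1452 + 0.33438) = 0.81646 g → mol O = 0.81646 ÷ 15.999 = 0.051032 mol
Divide by the smallest (0.051032 mol): C 3.500, H 6.500, O 1.000
Multiplying each by 2 gives whole numbers: C 7.00, H 13.00, O 2.00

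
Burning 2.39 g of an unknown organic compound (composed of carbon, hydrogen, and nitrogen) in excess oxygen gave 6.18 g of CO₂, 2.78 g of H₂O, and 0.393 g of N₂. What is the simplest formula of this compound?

C5H11N

mol C = 6.18 g CO₂ ÷ 44.009 g/mol = 0.1404 mol
mol H = 2 × 2.78 g H₂O ÷ 18.015 g/mol = 0.3086 mol
mol N = 2 × 0.393 g N₂ ÷ 28.014 g/mol = 0.02806 mol
Divide by the smallest (0.02806 mol): C 5.005, H 11.000, N 1.000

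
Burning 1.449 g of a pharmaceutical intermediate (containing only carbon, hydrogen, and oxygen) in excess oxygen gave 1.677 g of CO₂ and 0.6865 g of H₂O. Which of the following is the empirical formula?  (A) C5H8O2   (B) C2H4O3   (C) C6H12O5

mol C = 1.677 g CO₂ ÷ 44.009 g/mol = 0.038106 mol
mol H = 2 × 0.6865 g H₂O ÷ 18.015 g/mol = 0.076214 mol
mass O = 1.449 − (0.45769 + 0.076824) = 0.91449 g → mol O = 0.91449 ÷ 15.999 = 0.057159 mol
Divide by the smallest (0.038106 mol): C 1.000, H 2.000, O 1.500
Multiplying each by 2 gives whole numbers: C 2.00, H 4.00, O 3.00

(B) C2H4O3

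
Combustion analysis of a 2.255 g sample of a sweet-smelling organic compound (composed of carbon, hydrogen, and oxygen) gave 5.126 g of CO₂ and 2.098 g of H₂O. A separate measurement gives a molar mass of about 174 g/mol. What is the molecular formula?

mol C = 5.126 g CO₂ ÷ 44.009 g/mol = 0.11648 mol
mol H = 2 × 2.098 g H₂O ÷ 18.015 g/mol = 0.23292 mol
mass O = 2.255 − (1.3990 + 0.23478) = 0.62122 g → mol O = 0.62122 ÷ 15.999 = 0.038829 mol
Divide by the smallest (0.038829 mol): C 3.000, H 5.999, O 1.000
Empirical formula: C3H6O
Empirical-formula mass = 58.08 g/mol; 174 ÷ 58.08 ≈ 3, so the molecular formula is C9H18O3.

C9H18O3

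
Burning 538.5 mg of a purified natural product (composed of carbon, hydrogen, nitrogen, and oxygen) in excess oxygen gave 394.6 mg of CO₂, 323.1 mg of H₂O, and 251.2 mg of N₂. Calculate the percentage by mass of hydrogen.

mol C = 0.3946 g CO₂ ÷ 44.009 g/mol = 0.0089663 mol
mol H = 2 × 0.3231 g H₂O ÷ 18.015 g/mol = 0.035870 mol
mol N = 2 × 0.2512 g N₂ ÷ 28.014 g/mol = 0.017934 mol
mass O = 0.5385 − (0.10769 + 0.036157 + 0.25120) = 0.14345 g → mol O = 0.14345 ÷ 15.999 = 0.0089661 mol
mass % H = 0.036157 g ÷ 0.5385 g × 100%

6.71%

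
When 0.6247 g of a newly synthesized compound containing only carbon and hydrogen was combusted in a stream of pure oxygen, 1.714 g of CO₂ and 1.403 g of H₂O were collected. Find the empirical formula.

mol C = 1.714 g CO₂ ÷ 44.009 g/mol = 0.038947 mol
mol H = 2 × 1.403 g H₂O ÷ 18.015 g/mol = 0.15576 mol
Divide by the smallest (0.038947 mol): C 1.000, H 3.999

CH4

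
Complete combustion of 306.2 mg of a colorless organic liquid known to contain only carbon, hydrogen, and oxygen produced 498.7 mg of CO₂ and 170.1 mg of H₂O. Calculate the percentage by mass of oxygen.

49.33%

mol C = 0.4987 g CO₂ ÷ 44.009 g/mol = 0.011332 mol
mol H = 2 × 0.1701 g H₂O ÷ 18.015 g/mol = 0.018884 mol
mass O = 0.3062 − (0.13611 + 0.019035) = 0.15106 g → mol O = 0.15106 ÷ 15.999 = 0.0094418 mol
mass % O = 0.15106 g ÷ 0.3062 g × 100%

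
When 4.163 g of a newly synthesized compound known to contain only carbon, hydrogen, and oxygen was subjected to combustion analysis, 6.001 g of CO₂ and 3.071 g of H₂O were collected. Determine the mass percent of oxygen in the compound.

mol C = 6.001 g CO₂ ÷ 44.009 g/mol = 0.13636 mol
mol H = 2 × 3.071 g H₂O ÷ 18.015 g/mol = 0.34094 mol
mass O = 4.163 − (1.6378 + 0.34367) = 2.1815 g → mol O = 2.1815 ÷ 15.999 = 0.13635 mol
mass % O = 2.1815 g ÷ 4.163 g × 100%

52.40%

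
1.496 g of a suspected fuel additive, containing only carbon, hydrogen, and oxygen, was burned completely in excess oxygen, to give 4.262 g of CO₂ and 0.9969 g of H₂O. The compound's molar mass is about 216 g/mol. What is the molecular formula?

C14H16O2

mol C = 4.262 g CO₂ ÷ 44.009 g/mol = 0.096844 mol
mol H = 2 × 0.9969 g H₂O ÷ 18.015 g/mol = 0.11067 mol
mass O = 1.496 − (1.1632 + 0.11156) = 0.22125 g → mol O = 0.22125 ÷ 15.999 = 0.013829 mol
Divide by the smallest (0.013829 mol): C 7.003, H 8.003, O 1.000
Empirical formula: C7H8O
Empirical-formula mass = 108.14 g/mol; 216 ÷ 108.14 ≈ 2, so the molecular formula is C14H16O2.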